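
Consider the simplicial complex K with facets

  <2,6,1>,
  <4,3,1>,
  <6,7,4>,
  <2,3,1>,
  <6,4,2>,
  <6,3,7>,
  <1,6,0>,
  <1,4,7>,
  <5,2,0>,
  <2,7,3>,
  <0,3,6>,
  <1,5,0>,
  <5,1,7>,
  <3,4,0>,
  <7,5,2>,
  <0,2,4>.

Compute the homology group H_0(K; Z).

Order the vertices as 0 < 1 < 2 < 3 < 4 < 5 < 6 < 7. Listing each simplex with vertices in this order, K has dimension 2 with simplices:

  0-simplices (8): [0], [1], [2], [3], [4], [5], [6], [7]
  1-simplices (24): (24 of them)
  2-simplices (16): [0,1,5], [0,1,6], [0,2,4], [0,2,5], [0,3,4], [0,3,6], [1,2,3], [1,2,6], [1,3,4], [1,4,7], [1,5,7], [2,3,7], [2,4,6], [2,5,7], [3,6,7], [4,6,7]

Hence C_0 ≅ Z^8, C_1 ≅ Z^24, C_2 ≅ Z^16.

Boundary ∂_1: C_1 → C_0 maps an edge to its endpoints' difference, ∂[p,q] = q − p.
The resulting 8×24 matrix has rank 7, and its Smith normal form has invariant factors (1,1,1,1,1,1,1).

The boundary map ∂_2: C_2 → C_1 maps a triangle to the signed sum of its edges. For instance
  ∂[0,3,4] = [3,4] − [0,4] + [0,3],
  ∂[2,3,7] = [3,7] − [2,7] + [2,3].
As a 24×16 matrix over Z this has rank 15, with invariant factors (1,1,1,1,1,1,1,1,1,1,1,1,1,1,1).

Computing H_k = (kernel of ∂_k) / (image of ∂_{k+1}):

  H_0: rank C_0 − rank ∂_1 = 8 − 7 = 1, and the invariant factors of ∂_1 are all 1, so H_0 = Z.

(K is a triangulation of the torus T^2.)

H_0 = Z.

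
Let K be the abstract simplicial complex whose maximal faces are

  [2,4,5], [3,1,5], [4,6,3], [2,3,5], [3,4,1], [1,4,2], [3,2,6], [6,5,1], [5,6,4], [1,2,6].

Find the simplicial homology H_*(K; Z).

H_0 = Z,  H_1 = Z_2,  H_2 = 0.

Take the total order 1 < 2 < 3 < 4 < 5 < 6 on the vertex set. Then K (dimension 2) consists of the simplices:

  0-simplices (6): [1], [2], [3], [4], [5], [6]
  1-simplices (15): [1,2], [1,3], [1,4], [1,5], [1,6], [2,3], [2,4], [2,5], [2,6], [3,4], [3,5], [3,6], [4,5], [4,6], [5,6]
  2-simplices (10): [1,2,4], [1,2,6], [1,3,4], [1,3,5], [1,5,6], [2,3,5], [2,3,6], [2,4,5], [3,4,6], [4,5,6]

giving chain groups C_0 ≅ Z^6, C_1 ≅ Z^15, C_2 ≅ Z^10.

∂_1: C_1 → C_0 sends each edge [p,q] (with p < q) to q − p. For instance
  ∂[5,6] = [6] − [5].
The resulting 6×15 matrix has rank 5, and its Smith normal form has invariant factors (1,1,1,1,1).

The boundary map ∂_2: C_2 → C_1 acts by ∂[p,q,r] = [q,r] − [p,r] + [p,q]. For instance
  ∂[1,3,4] = [3,4] − [1,4] + [1,3],
  ∂[1,2,4] = [2,4] − [1,4] + [1,2].
The resulting 15×10 matrix has rank 10, and its Smith normal form has invariant factors (1,1,1,1,1,1,1,1,1,2).

Computing H_k = (kernel of ∂_k) / (image of ∂_{k+1}):

  H_0: rank C_0 − rank ∂_1 = 6 − 5 = 1, and the invariant factors of ∂_1 are all 1, so H_0 ≅ Z.
  H_1: rank ker ∂_1 − rank ∂_2 = (15 − 5) − 10 = 0, and ∂_2 has invariant factor 2 > 1, so H_1 ≅ Z_2.
  H_2: rank ker ∂_2 − rank ∂_3 = (10 − 10) − 0 = 0, and there is no ∂_3, so H_2 ≅ 0.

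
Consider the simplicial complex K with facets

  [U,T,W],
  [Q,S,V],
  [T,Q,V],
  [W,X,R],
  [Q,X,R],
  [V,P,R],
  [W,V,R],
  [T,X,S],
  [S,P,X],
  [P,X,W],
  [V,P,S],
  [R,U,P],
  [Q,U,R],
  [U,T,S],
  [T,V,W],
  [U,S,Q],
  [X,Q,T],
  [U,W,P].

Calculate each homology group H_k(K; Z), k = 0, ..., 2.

H_0 ≅ Z,  H_1 ≅ Z ⊕ Z/2,  H_2 = 0.

We work with the vertex ordering P < Q < R < S < T < U < V < W < X. The simplices of K, each written with vertices in increasing order, are:

  0-simplices (9): P, Q, R, S, T, U, V, W, X
  1-simplices (27): PR, PS, PU, PV, PW, PX, QR, QS, QT, QU, QV, QX, RU, RV, RW, RX, ST, SU, SV, SX, TU, TV, TW, TX, UW, VW, WX
  2-simplices (18): PRU, PRV, PSV, PSX, PUW, PWX, QRU, QRX, QSU, QSV, QTV, QTX, RVW, RWX, STU, STX, TUW, TVW

Hence C_0 ≅ Z^9, C_1 ≅ Z^27, C_2 ≅ Z^18.

Boundary ∂_1: C_1 → C_0 maps an edge to its endpoints' difference, ∂[p,q] = q − p. For instance
  ∂RV = V − R.
This gives a 9×27 integer matrix of rank 8; reducing to Smith normal form yields diagonal entries (1,1,1,1,1,1,1,1).

The boundary map ∂_2: C_2 → C_1 sends each 2-simplex [p,q,r] to [q,r] − [p,r] + [p,q]. For instance
  ∂QSV = SV − QV + QS,
  ∂PRV = RV − PV + PR.
This gives a 27×18 integer matrix of rank 18; reducing to Smith normal form yields diagonal entries (1,1,1,1,1,1,1,1,1,1,1,1,1,1,1,1,1,2).

Computing H_k = (kernel of ∂_k) / (image of ∂_{k+1}):

  H_0: rank C_0 − rank ∂_1 = 9 − 8 = 1, and the invariant factors of ∂_1 are all 1, so H_0 = Z.
  H_1: rank ker ∂_1 − rank ∂_2 = (27 − 8) − 18 = 1, and ∂_2 has invariant factor 2 > 1, so H_1 = Z ⊕ Z/2.
  H_2: rank ker ∂_2 − rank ∂_3 = (18 − 18) − 0 = 0, and there is no ∂_3, so H_2 = 0.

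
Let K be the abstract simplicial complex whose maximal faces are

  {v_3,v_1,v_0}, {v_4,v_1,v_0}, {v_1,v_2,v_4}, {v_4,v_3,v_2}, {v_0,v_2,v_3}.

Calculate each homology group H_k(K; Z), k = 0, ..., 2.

H_0 = Z,  H_1 = Z,  H_2 = 0.

K has 5 vertices, 10 edges, 5 triangles.
rank ∂_0 = 0, rank ∂_1 = 4 ⇒ b_0 = 5 − 0 − 4 = 1; all invariant factors of ∂_1 are 1 so no torsion. So H_0 ≅ Z.
rank ∂_1 = 4, rank ∂_2 = 5 ⇒ b_1 = 10 − 4 − 5 = 1; all invariant factors of ∂_2 are 1 so no torsion. So H_1 ≅ Z.
rank ∂_2 = 5, rank ∂_3 = 0 ⇒ b_2 = 5 − 5 − 0 = 0. So H_2 ≅ 0.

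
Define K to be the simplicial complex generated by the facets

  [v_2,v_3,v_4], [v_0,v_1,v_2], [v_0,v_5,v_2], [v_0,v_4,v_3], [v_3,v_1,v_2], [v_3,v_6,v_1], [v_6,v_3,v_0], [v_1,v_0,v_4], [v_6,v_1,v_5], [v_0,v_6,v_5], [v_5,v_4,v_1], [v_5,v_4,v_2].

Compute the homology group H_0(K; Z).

Take the total order v_0 < v_1 < v_2 < v_3 < v_4 < v_5 < v_6 on the vertex set. Then K (dimension 2) consists of the simplices:

  0-simplices (7): [v_0], [v_1], [v_2], [v_3], [v_4], [v_5], [v_6]
  1-simplices (18): (18 of them)
  2-simplices (12): (12 of them)

giving chain groups C_0 ≅ Z^7, C_1 ≅ Z^18, C_2 ≅ Z^12.

∂_1: C_1 → C_0 sends each edge [p,q] (with p < q) to q − p.
The resulting 7×18 matrix has rank 6, and its Smith normal form has invariant factors (1,1,1,1,1,1).

The boundary map ∂_2: C_2 → C_1 maps a triangle to the signed sum of its edges. For instance
  ∂[v_2,v_3,v_4] = [v_3,v_4] − [v_2,v_4] + [v_2,v_3],
  ∂[v_1,v_5,v_6] = [v_5,v_6] − [v_1,v_6] + [v_1,v_5].
The 18×12 boundary matrix has rank 12 and Smith normal form diag(1,1,1,1,1,1,1,1,1,1,1,2).

From H_k ≅ ker(∂_k) / im(∂_{k+1}) we obtain:

  H_0: rank C_0 − rank ∂_1 = 7 − 6 = 1, and the invariant factors of ∂_1 are all 1, so H_0 = Z.

(K is a triangulation of the real projective plane RP^2.)

H_0 = Z.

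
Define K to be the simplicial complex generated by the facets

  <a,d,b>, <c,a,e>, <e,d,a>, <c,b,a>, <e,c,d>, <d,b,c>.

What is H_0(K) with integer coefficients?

Take the total order a < b < c < d < e on the vertex set. Then K (dimension 2) consists of the simplices:

  0-simplices (5): a, b, c, d, e
  1-simplices (9): ab, ac, ad, ae, bc, bd, cd, ce, de
  2-simplices (6): abc, abd, ace, ade, bcd, cde

so the chain groups are C_0 ≅ Z^5, C_1 ≅ Z^9, C_2 ≅ Z^6.

The boundary map ∂_1: C_1 → C_0 sends each edge [p,q] (with p < q) to q − p. For instance
  ∂bd = d − b.
As a 5×9 matrix over Z this has rank 4, with invariant factors (1,1,1,1).

The boundary map ∂_2: C_2 → C_1 acts by ∂[p,q,r] = [q,r] − [p,r] + [p,q]. For instance
  ∂abc = bc − ac + ab,
  ∂bcd = cd − bd + bc.
The 9×6 boundary matrix has rank 5 and Smith normal form diag(1,1,1,1,1).

Now H_k = ker ∂_k / im ∂_{k+1}, so:

  H_0: rank C_0 − rank ∂_1 = 5 − 4 = 1, and the invariant factors of ∂_1 are all 1, so H_0 = Z.

H_0 = Z.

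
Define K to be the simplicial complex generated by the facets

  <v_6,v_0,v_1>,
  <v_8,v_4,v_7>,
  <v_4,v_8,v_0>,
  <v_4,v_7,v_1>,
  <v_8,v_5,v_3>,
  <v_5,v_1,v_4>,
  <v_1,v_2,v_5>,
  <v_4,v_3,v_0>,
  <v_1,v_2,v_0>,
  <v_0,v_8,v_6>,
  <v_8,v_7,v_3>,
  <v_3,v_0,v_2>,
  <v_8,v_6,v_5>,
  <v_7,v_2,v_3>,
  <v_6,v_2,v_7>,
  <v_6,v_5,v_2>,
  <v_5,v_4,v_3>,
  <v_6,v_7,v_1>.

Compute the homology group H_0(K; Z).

H_0 ≅ Z.

Order the vertices as v_0 < v_1 < v_2 < v_3 < v_4 < v_5 < v_6 < v_7 < v_8. Listing each simplex with vertices in this order, K has dimension 2 with simplices:

  0-simplices (9): [v_0], [v_1], [v_2], [v_3], [v_4], [v_5], [v_6], [v_7], [v_8]
  1-simplices (27): (27 of them)
  2-simplices (18): (18 of them)

so the chain groups are C_0 ≅ Z^9, C_1 ≅ Z^27, C_2 ≅ Z^18.

∂_1: C_1 → C_0 is given by ∂[p,q] = [q] − [p]. For instance
  ∂[v_1,v_5] = [v_5] − [v_1].
This gives a 9×27 integer matrix of rank 8; reducing to Smith normal form yields diagonal entries (1,1,1,1,1,1,1,1).

∂_2: C_2 → C_1 sends each 2-simplex [p,q,r] to [q,r] − [p,r] + [p,q]. For instance
  ∂[v_1,v_4,v_5] = [v_4,v_5] − [v_1,v_5] + [v_1,v_4],
  ∂[v_0,v_1,v_2] = [v_1,v_2] − [v_0,v_2] + [v_0,v_1].
The resulting 27×18 matrix has rank 18, and its Smith normal form has invariant factors (1,1,1,1,1,1,1,1,1,1,1,1,1,1,1,1,1,2).

Computing H_k = (kernel of ∂_k) / (image of ∂_{k+1}):

  H_0: rank C_0 − rank ∂_1 = 9 − 8 = 1, and the invariant factors of ∂_1 are all 1, so H_0 = Z.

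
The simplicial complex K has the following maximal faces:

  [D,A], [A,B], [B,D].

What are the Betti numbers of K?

Order the vertices as A < B < D. Listing each simplex with vertices in this order, K has dimension 1 with simplices:

  0-simplices (3): A, B, D
  1-simplices (3): AB, AD, BD

giving chain groups C_0 ≅ Z^3, C_1 ≅ Z^3.

∂_1: C_1 → C_0 sends each edge [p,q] (with p < q) to q − p. For instance
  ∂AD = D − A.
The 3×3 boundary matrix has rank 2 and Smith normal form diag(1,1).

From H_k ≅ ker(∂_k) / im(∂_{k+1}) we obtain:

  H_0: rank C_0 − rank ∂_1 = 3 − 2 = 1, and the invariant factors of ∂_1 are all 1, so H_0 = Z.
  H_1: rank ker ∂_1 − rank ∂_2 = (3 − 2) − 0 = 1, and there is no ∂_2, so H_1 = Z.

As a check, the Euler characteristic is 3 − 3 = 0, which agrees with 1 − 1 = 0.
(K is a triangulation of the circle S^1.)

Hence the Betti numbers are b_0 = 1, b_1 = 1.

b_0 = 1, b_1 = 1.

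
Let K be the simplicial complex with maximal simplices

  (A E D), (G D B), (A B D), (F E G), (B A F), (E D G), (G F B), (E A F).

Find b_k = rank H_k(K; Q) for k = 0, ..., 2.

We work with the vertex ordering A < B < D < E < F < G. The simplices of K, each written with vertices in increasing order, are:

  0-simplices (6): A, B, D, E, F, G
  1-simplices (12): AB, AD, AE, AF, BD, BF, BG, DE, DG, EF, EG, FG
  2-simplices (8): ABD, ABF, ADE, AEF, BDG, BFG, DEG, EFG

so the chain groups are C_0 ≅ Z^6, C_1 ≅ Z^12, C_2 ≅ Z^8.

The boundary map ∂_1: C_1 → C_0 is given by ∂[p,q] = [q] − [p].
This gives a 6×12 integer matrix of rank 5; reducing to Smith normal form yields diagonal entries (1,1,1,1,1).

Boundary ∂_2: C_2 → C_1 sends each 2-simplex [p,q,r] to [q,r] − [p,r] + [p,q]. For instance
  ∂EFG = FG − EG + EF,
  ∂BDG = DG − BG + BD.
This gives a 12×8 integer matrix of rank 7; reducing to Smith normal form yields diagonal entries (1,1,1,1,1,1,1).

From H_k ≅ ker(∂_k) / im(∂_{k+1}) we obtain:

  H_0: rank C_0 − rank ∂_1 = 6 − 5 = 1, and the invariant factors of ∂_1 are all 1, so H_0 = Z.
  H_1: rank ker ∂_1 − rank ∂_2 = (12 − 5) − 7 = 0, and the invariant factors of ∂_2 are all 1, so H_1 = 0.
  H_2: rank ker ∂_2 − rank ∂_3 = (8 − 7) − 0 = 1, and there is no ∂_3, so H_2 = Z.

As a check, the Euler characteristic is 6 − 12 + 8 = 2, which agrees with 1 − 0 + 1 = 2.
(K is a triangulation of the 2-sphere S^2.)

Hence the Betti numbers are b_0 = 1, b_1 = 0, b_2 = 1.

b_0 = 1, b_1 = 0, b_2 = 1.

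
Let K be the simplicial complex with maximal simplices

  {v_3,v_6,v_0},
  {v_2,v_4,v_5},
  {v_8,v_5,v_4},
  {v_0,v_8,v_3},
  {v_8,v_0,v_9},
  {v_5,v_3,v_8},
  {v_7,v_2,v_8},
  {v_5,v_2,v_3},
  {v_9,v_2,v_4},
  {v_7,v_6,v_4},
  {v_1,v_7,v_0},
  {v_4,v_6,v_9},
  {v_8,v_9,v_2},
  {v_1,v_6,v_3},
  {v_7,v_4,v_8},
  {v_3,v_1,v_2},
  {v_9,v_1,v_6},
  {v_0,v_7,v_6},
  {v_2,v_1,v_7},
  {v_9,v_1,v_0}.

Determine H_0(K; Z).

Take the total order v_0 < v_1 < v_2 < v_3 < v_4 < v_5 < v_6 < v_7 < v_8 < v_9 on the vertex set. Then K (dimension 2) consists of the simplices:

  0-simplices (10): [v_0], [v_1], [v_2], [v_3], [v_4], [v_5], [v_6], [v_7], [v_8], [v_9]
  1-simplices (30): (30 of them)
  2-simplices (20): (20 of them)

giving chain groups C_0 ≅ Z^10, C_1 ≅ Z^30, C_2 ≅ Z^20.

∂_1: C_1 → C_0 maps an edge to its endpoints' difference, ∂[p,q] = q − p. For instance
  ∂[v_0,v_9] = [v_9] − [v_0].
The resulting 10×30 matrix has rank 9, and its Smith normal form has invariant factors (1,1,1,1,1,1,1,1,1).

∂_2: C_2 → C_1 acts by ∂[p,q,r] = [q,r] − [p,r] + [p,q]. For instance
  ∂[v_2,v_3,v_5] = [v_3,v_5] − [v_2,v_5] + [v_2,v_3],
  ∂[v_3,v_5,v_8] = [v_5,v_8] − [v_3,v_8] + [v_3,v_5].
The resulting 30×20 matrix has rank 20, and its Smith normal form has invariant factors (1,1,1,1,1,1,1,1,1,1,1,1,1,1,1,1,1,1,1,2).

From H_k ≅ ker(∂_k) / im(∂_{k+1}) we obtain:

  H_0: rank C_0 − rank ∂_1 = 10 − 9 = 1, and the invariant factors of ∂_1 are all 1, so H_0 = Z.

H_0 = Z.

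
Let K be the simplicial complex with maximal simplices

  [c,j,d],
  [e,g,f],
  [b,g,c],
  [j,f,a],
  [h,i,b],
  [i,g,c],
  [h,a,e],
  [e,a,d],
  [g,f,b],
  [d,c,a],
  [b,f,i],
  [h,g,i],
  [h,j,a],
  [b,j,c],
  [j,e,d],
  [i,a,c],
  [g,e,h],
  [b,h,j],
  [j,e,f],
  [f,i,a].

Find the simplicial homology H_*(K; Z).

We work with the vertex ordering a < b < c < d < e < f < g < h < i < j. The simplices of K, each written with vertices in increasing order, are:

  0-simplices (10): a, b, c, d, e, f, g, h, i, j
  1-simplices (30): ac, ad, ae, af, ah, ai, aj, bc, bf, bg, bh, bi, bj, cd, cg, ci, cj, de, dj, ef, eg, eh, ej, fg, fi, fj, gh, gi, hi, hj
  2-simplices (20): acd, aci, ade, aeh, afi, afj, ahj, bcg, bcj, bfg, bfi, bhi, bhj, cdj, cgi, dej, efg, efj, egh, ghi

Hence C_0 ≅ Z^10, C_1 ≅ Z^30, C_2 ≅ Z^20.

∂_1: C_1 → C_0 sends each edge [p,q] (with p < q) to q − p. For instance
  ∂ef = f − e.
As a 10×30 matrix over Z this has rank 9, with invariant factors (1,1,1,1,1,1,1,1,1).

∂_2: C_2 → C_1 acts by ∂[p,q,r] = [q,r] − [p,r] + [p,q]. For instance
  ∂ade = de − ae + ad,
  ∂aci = ci − ai + ac.
The resulting 30×20 matrix has rank 20, and its Smith normal form has invariant factors (1,1,1,1,1,1,1,1,1,1,1,1,1,1,1,1,1,1,1,2).

Now H_k = ker ∂_k / im ∂_{k+1}, so:

  H_0: rank C_0 − rank ∂_1 = 10 − 9 = 1, and the invariant factors of ∂_1 are all 1, so H_0 = Z.
  H_1: rank ker ∂_1 − rank ∂_2 = (30 − 9) − 20 = 1, and ∂_2 has invariant factor 2 > 1, so H_1 = Z × Z/2.
  H_2: rank ker ∂_2 − rank ∂_3 = (20 − 20) − 0 = 0, and there is no ∂_3, so H_2 = 0.

(K is a triangulation of the Klein bottle.)

H_0 = Z,  H_1 = Z × Z/2,  H_2 = 0.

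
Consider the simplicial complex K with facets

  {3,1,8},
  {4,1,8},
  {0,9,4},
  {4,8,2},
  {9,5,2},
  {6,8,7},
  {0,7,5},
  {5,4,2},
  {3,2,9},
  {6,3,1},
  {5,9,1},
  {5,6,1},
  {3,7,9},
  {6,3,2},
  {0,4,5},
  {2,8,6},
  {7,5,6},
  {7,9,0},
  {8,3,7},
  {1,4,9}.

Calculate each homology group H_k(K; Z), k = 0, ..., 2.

H_0 ≅ Z,  H_1 ≅ Z ⊕ Z_2,  H_2 = 0.

Fix the vertex order 0 < 1 < 2 < 3 < 4 < 5 < 6 < 7 < 8 < 9 and write every simplex with vertices in increasing order. Then dim K = 2 and the simplices of K are:

  0-simplices (10): [0], [1], [2], [3], [4], [5], [6], [7], [8], [9]
  1-simplices (30): (30 of them)
  2-simplices (20): (20 of them)

giving chain groups C_0 ≅ Z^10, C_1 ≅ Z^30, C_2 ≅ Z^20.

The boundary map ∂_1: C_1 → C_0 maps an edge to its endpoints' difference, ∂[p,q] = q − p.
As a 10×30 matrix over Z this has rank 9, with invariant factors (1,1,1,1,1,1,1,1,1).

Boundary ∂_2: C_2 → C_1 maps a triangle to the signed sum of its edges. For instance
  ∂[0,4,5] = [4,5] − [0,5] + [0,4],
  ∂[1,3,6] = [3,6] − [1,6] + [1,3].
This gives a 30×20 integer matrix of rank 20; reducing to Smith normal form yields diagonal entries (1,1,1,1,1,1,1,1,1,1,1,1,1,1,1,1,1,1,1,2).

From H_k ≅ ker(∂_k) / im(∂_{k+1}) we obtain:

  H_0: rank C_0 − rank ∂_1 = 10 − 9 = 1, and the invariant factors of ∂_1 are all 1, so H_0 = Z.
  H_1: rank ker ∂_1 − rank ∂_2 = (30 − 9) − 20 = 1, and ∂_2 has invariant factor 2 > 1, so H_1 = Z ⊕ Z_2.
  H_2: rank ker ∂_2 − rank ∂_3 = (20 − 20) − 0 = 0, and there is no ∂_3, so H_2 = 0.

As a check, the Euler characteristic is 10 − 30 + 20 = 0, which agrees with 1 − 1 + 0 = 0.
(K is a triangulation of the Klein bottle.)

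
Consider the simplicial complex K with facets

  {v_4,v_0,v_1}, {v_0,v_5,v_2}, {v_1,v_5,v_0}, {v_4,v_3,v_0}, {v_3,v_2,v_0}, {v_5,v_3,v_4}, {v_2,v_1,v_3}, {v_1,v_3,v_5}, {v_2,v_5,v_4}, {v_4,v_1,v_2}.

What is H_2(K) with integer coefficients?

H_2 ≅ 0.

Fix the vertex order v_0 < v_1 < v_2 < v_3 < v_4 < v_5 and write every simplex with vertices in increasing order. Then dim K = 2 and the simplices of K are:

  0-simplices (6): [v_0], [v_1], [v_2], [v_3], [v_4], [v_5]
  1-simplices (15): (15 of them)
  2-simplices (10): [v_0,v_1,v_4], [v_0,v_1,v_5], [v_0,v_2,v_3], [v_0,v_2,v_5], [v_0,v_3,v_4], [v_1,v_2,v_3], [v_1,v_2,v_4], [v_1,v_3,v_5], [v_2,v_4,v_5], [v_3,v_4,v_5]

Hence C_0 ≅ Z^6, C_1 ≅ Z^15, C_2 ≅ Z^10.

The boundary map ∂_1: C_1 → C_0 sends each edge [p,q] (with p < q) to q − p.
As a 6×15 matrix over Z this has rank 5, with invariant factors (1,1,1,1,1).

The boundary map ∂_2: C_2 → C_1 sends each 2-simplex [p,q,r] to [q,r] − [p,r] + [p,q]. For instance
  ∂[v_1,v_2,v_3] = [v_2,v_3] − [v_1,v_3] + [v_1,v_2],
  ∂[v_3,v_4,v_5] = [v_4,v_5] − [v_3,v_5] + [v_3,v_4].
This gives a 15×10 integer matrix of rank 10; reducing to Smith normal form yields diagonal entries (1,1,1,1,1,1,1,1,1,2).

Now H_k = ker ∂_k / im ∂_{k+1}, so:

  H_2: rank ker ∂_2 − rank ∂_3 = (10 − 10) − 0 = 0, and there is no ∂_3, so H_2 ≅ 0.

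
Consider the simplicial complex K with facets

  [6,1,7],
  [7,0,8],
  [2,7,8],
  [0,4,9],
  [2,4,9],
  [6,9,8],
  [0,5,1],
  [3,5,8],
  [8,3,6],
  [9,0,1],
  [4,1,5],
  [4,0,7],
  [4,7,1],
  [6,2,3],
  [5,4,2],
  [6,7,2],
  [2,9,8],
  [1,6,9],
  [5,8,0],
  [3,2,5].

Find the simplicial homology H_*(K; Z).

H_0 ≅ Z,  H_1 ≅ Z ⊕ Z/2,  H_2 = 0.

Order the vertices as 0 < 1 < 2 < 3 < 4 < 5 < 6 < 7 < 8 < 9. Listing each simplex with vertices in this order, K has dimension 2 with simplices:

  0-simplices (10): [0], [1], [2], [3], [4], [5], [6], [7], [8], [9]
  1-simplices (30): (30 of them)
  2-simplices (20): (20 of them)

giving chain groups C_0 ≅ Z^10, C_1 ≅ Z^30, C_2 ≅ Z^20.

∂_1: C_1 → C_0 sends each edge [p,q] (with p < q) to q − p.
The 10×30 boundary matrix has rank 9 and Smith normal form diag(1,1,1,1,1,1,1,1,1).

The boundary map ∂_2: C_2 → C_1 sends each 2-simplex [p,q,r] to [q,r] − [p,r] + [p,q]. For instance
  ∂[1,4,7] = [4,7] − [1,7] + [1,4],
  ∂[6,8,9] = [8,9] − [6,9] + [6,8].
As a 30×20 matrix over Z this has rank 20, with invariant factors (1,1,1,1,1,1,1,1,1,1,1,1,1,1,1,1,1,1,1,2).

Now H_k = ker ∂_k / im ∂_{k+1}, so:

  H_0: rank C_0 − rank ∂_1 = 10 − 9 = 1, and the invariant factors of ∂_1 are all 1, so H_0 = Z.
  H_1: rank ker ∂_1 − rank ∂_2 = (30 − 9) − 20 = 1, and ∂_2 has invariant factor 2 > 1, so H_1 = Z ⊕ Z/2.
  H_2: rank ker ∂_2 − rank ∂_3 = (20 − 20) − 0 = 0, and there is no ∂_3, so H_2 = 0.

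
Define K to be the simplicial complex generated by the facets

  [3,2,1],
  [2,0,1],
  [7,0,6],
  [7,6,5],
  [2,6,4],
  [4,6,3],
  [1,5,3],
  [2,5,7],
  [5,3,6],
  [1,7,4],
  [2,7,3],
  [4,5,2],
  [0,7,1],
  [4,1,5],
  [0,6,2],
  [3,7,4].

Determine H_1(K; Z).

H_1 = Z^2.

Take the total order 0 < 1 < 2 < 3 < 4 < 5 < 6 < 7 on the vertex set. Then K (dimension 2) consists of the simplices:

  0-simplices (8): [0], [1], [2], [3], [4], [5], [6], [7]
  1-simplices (24): (24 of them)
  2-simplices (16): [0,1,2], [0,1,7], [0,2,6], [0,6,7], [1,2,3], [1,3,5], [1,4,5], [1,4,7], [2,3,7], [2,4,5], [2,4,6], [2,5,7], [3,4,6], [3,4,7], [3,5,6], [5,6,7]

Hence C_0 ≅ Z^8, C_1 ≅ Z^24, C_2 ≅ Z^16.

Boundary ∂_1: C_1 → C_0 sends each edge [p,q] (with p < q) to q − p.
The resulting 8×24 matrix has rank 7, and its Smith normal form has invariant factors (1,1,1,1,1,1,1).

Boundary ∂_2: C_2 → C_1 acts by ∂[p,q,r] = [q,r] − [p,r] + [p,q]. For instance
  ∂[3,4,7] = [4,7] − [3,7] + [3,4],
  ∂[1,4,5] = [4,5] − [1,5] + [1,4].
The resulting 24×16 matrix has rank 15, and its Smith normal form has invariant factors (1,1,1,1,1,1,1,1,1,1,1,1,1,1,1).

From H_k ≅ ker(∂_k) / im(∂_{k+1}) we obtain:

  H_1: rank ker ∂_1 − rank ∂_2 = (24 − 7) − 15 = 2, and the invariant factors of ∂_2 are all 1, so H_1 ≅ Z^2.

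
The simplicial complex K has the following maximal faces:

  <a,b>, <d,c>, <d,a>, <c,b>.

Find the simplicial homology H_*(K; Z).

Fix the vertex order a < b < c < d and write every simplex with vertices in increasing order. Then dim K = 1 and the simplices of K are:

  0-simplices (4): a, b, c, d
  1-simplices (4): ab, ad, bc, cd

giving chain groups C_0 ≅ Z^4, C_1 ≅ Z^4.

Boundary ∂_1: C_1 → C_0 is given by ∂[p,q] = [q] − [p].
This gives a 4×4 integer matrix of rank 3; reducing to Smith normal form yields diagonal entries (1,1,1).

Reading off H_k = ker ∂_k / im ∂_{k+1}:

  H_0: rank C_0 − rank ∂_1 = 4 − 3 = 1, and the invariant factors of ∂_1 are all 1, so H_0 = Z.
  H_1: rank ker ∂_1 − rank ∂_2 = (4 − 3) − 0 = 1, and there is no ∂_2, so H_1 = Z.

H_0 ≅ Z,  H_1 ≅ Z.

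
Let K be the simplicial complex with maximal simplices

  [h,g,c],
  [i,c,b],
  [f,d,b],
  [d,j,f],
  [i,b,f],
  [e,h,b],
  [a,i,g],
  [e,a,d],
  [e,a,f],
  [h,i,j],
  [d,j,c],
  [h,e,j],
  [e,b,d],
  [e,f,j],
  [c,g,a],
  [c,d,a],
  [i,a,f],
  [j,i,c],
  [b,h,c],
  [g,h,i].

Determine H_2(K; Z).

Order the vertices as a < b < c < d < e < f < g < h < i < j. Listing each simplex with vertices in this order, K has dimension 2 with simplices:

  0-simplices (10): a, b, c, d, e, f, g, h, i, j
  1-simplices (30): ac, ad, ae, af, ag, ai, bc, bd, be, bf, bh, bi, cd, cg, ch, ci, cj, de, df, dj, ef, eh, ej, fi, fj, gh, gi, hi, hj, ij
  2-simplices (20): acd, acg, ade, aef, afi, agi, bch, bci, bde, bdf, beh, bfi, cdj, cgh, cij, dfj, efj, ehj, ghi, hij

so the chain groups are C_0 ≅ Z^10, C_1 ≅ Z^30, C_2 ≅ Z^20.

Boundary ∂_1: C_1 → C_0 sends each edge [p,q] (with p < q) to q − p. For instance
  ∂ci = i − c.
The resulting 10×30 matrix has rank 9, and its Smith normal form has invariant factors (1,1,1,1,1,1,1,1,1).

The boundary map ∂_2: C_2 → C_1 maps a triangle to the signed sum of its edges. For instance
  ∂cij = ij − cj + ci,
  ∂acg = cg − ag + ac.
This gives a 30×20 integer matrix of rank 20; reducing to Smith normal form yields diagonal entries (1,1,1,1,1,1,1,1,1,1,1,1,1,1,1,1,1,1,1,2).

Reading off H_k = ker ∂_k / im ∂_{k+1}:

  H_2: rank ker ∂_2 − rank ∂_3 = (20 − 20) − 0 = 0, and there is no ∂_3, so H_2 ≅ 0.

H_2 ≅ 0.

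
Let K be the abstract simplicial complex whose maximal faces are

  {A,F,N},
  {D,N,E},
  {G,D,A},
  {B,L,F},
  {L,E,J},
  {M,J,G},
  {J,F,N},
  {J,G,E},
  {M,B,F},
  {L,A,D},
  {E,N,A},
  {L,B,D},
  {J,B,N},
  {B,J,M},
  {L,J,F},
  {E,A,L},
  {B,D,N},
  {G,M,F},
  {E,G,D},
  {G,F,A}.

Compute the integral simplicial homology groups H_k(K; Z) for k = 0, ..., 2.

We work with the vertex ordering A < B < D < E < F < G < J < L < M < N. The simplices of K, each written with vertices in increasing order, are:

  0-simplices (10): A, B, D, E, F, G, J, L, M, N
  1-simplices (30): AD, AE, AF, AG, AL, AN, BD, BF, BJ, BL, BM, BN, DE, DG, DL, DN, EG, EJ, EL, EN, FG, FJ, FL, FM, FN, GJ, GM, JL, JM, JN
  2-simplices (20): ADG, ADL, AEL, AEN, AFG, AFN, BDL, BDN, BFL, BFM, BJM, BJN, DEG, DEN, EGJ, EJL, FGM, FJL, FJN, GJM

giving chain groups C_0 ≅ Z^10, C_1 ≅ Z^30, C_2 ≅ Z^20.

∂_1: C_1 → C_0 sends each edge [p,q] (with p < q) to q − p.
The 10×30 boundary matrix has rank 9 and Smith normal form diag(1,1,1,1,1,1,1,1,1).

The boundary map ∂_2: C_2 → C_1 acts by ∂[p,q,r] = [q,r] − [p,r] + [p,q]. For instance
  ∂BDL = DL − BL + BD,
  ∂FJN = JN − FN + FJ.
This gives a 30×20 integer matrix of rank 20; reducing to Smith normal form yields diagonal entries (1,1,1,1,1,1,1,1,1,1,1,1,1,1,1,1,1,1,1,2).

Now H_k = ker ∂_k / im ∂_{k+1}, so:

  H_0: rank C_0 − rank ∂_1 = 10 − 9 = 1, and the invariant factors of ∂_1 are all 1, so H_0 ≅ Z.
  H_1: rank ker ∂_1 − rank ∂_2 = (30 − 9) − 20 = 1, and ∂_2 has invariant factor 2 > 1, so H_1 ≅ Z ⊕ Z_2.
  H_2: rank ker ∂_2 − rank ∂_3 = (20 − 20) − 0 = 0, and there is no ∂_3, so H_2 ≅ 0.

(K is a triangulation of the Klein bottle.)

H_0 = Z,  H_1 = Z ⊕ Z_2,  H_2 = 0.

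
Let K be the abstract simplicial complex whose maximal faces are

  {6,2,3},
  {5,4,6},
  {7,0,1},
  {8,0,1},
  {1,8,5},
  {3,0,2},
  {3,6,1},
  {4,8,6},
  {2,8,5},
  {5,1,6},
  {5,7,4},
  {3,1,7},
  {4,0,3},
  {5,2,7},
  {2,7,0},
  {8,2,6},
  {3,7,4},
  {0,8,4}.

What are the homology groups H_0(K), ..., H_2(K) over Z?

H_0 ≅ Z,  H_1 ≅ Z ⊕ Z/2,  H_2 = 0.

Take the total order 0 < 1 < 2 < 3 < 4 < 5 < 6 < 7 < 8 on the vertex set. Then K (dimension 2) consists of the simplices:

  0-simplices (9): [0], [1], [2], [3], [4], [5], [6], [7], [8]
  1-simplices (27): (27 of them)
  2-simplices (18): [0,1,7], [0,1,8], [0,2,3], [0,2,7], [0,3,4], [0,4,8], [1,3,6], [1,3,7], [1,5,6], [1,5,8], [2,3,6], [2,5,7], [2,5,8], [2,6,8], [3,4,7], [4,5,6], [4,5,7], [4,6,8]

so the chain groups are C_0 ≅ Z^9, C_1 ≅ Z^27, C_2 ≅ Z^18.

∂_1: C_1 → C_0 maps an edge to its endpoints' difference, ∂[p,q] = q − p. For instance
  ∂[2,5] = [5] − [2].
The 9×27 boundary matrix has rank 8 and Smith normal form diag(1,1,1,1,1,1,1,1).

Boundary ∂_2: C_2 → C_1 sends each 2-simplex [p,q,r] to [q,r] − [p,r] + [p,q]. For instance
  ∂[3,4,7] = [4,7] − [3,7] + [3,4],
  ∂[1,3,6] = [3,6] − [1,6] + [1,3].
The 27×18 boundary matrix has rank 18 and Smith normal form diag(1,1,1,1,1,1,1,1,1,1,1,1,1,1,1,1,1,2).

Now H_k = ker ∂_k / im ∂_{k+1}, so:

  H_0: rank C_0 − rank ∂_1 = 9 − 8 = 1, and the invariant factors of ∂_1 are all 1, so H_0 ≅ Z.
  H_1: rank ker ∂_1 − rank ∂_2 = (27 − 8) − 18 = 1, and ∂_2 has invariant factor 2 > 1, so H_1 ≅ Z ⊕ Z/2.
  H_2: rank ker ∂_2 − rank ∂_3 = (18 − 18) − 0 = 0, and there is no ∂_3, so H_2 ≅ 0.

(K is a triangulation of the Klein bottle.)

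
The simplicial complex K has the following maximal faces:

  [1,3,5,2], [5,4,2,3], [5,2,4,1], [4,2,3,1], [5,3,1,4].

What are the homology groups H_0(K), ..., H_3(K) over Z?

We work with the vertex ordering 1 < 2 < 3 < 4 < 5. The simplices of K, each written with vertices in increasing order, are:

  0-simplices (5): [1], [2], [3], [4], [5]
  1-simplices (10): [1,2], [1,3], [1,4], [1,5], [2,3], [2,4], [2,5], [3,4], [3,5], [4,5]
  2-simplices (10): [1,2,3], [1,2,4], [1,2,5], [1,3,4], [1,3,5], [1,4,5], [2,3,4], [2,3,5], [2,4,5], [3,4,5]
  3-simplices (5): [1,2,3,4], [1,2,3,5], [1,2,4,5], [1,3,4,5], [2,3,4,5]

Hence C_0 ≅ Z^5, C_1 ≅ Z^10, C_2 ≅ Z^10, C_3 ≅ Z^5.

∂_1: C_1 → C_0 maps an edge to its endpoints' difference, ∂[p,q] = q − p. For instance
  ∂[1,4] = [4] − [1].
The resulting 5×10 matrix has rank 4, and its Smith normal form has invariant factors (1,1,1,1).

∂_2: C_2 → C_1 maps a triangle to the signed sum of its edges. For instance
  ∂[2,4,5] = [4,5] − [2,5] + [2,4],
  ∂[1,3,4] = [3,4] − [1,4] + [1,3].
As a 10×10 matrix over Z this has rank 6, with invariant factors (1,1,1,1,1,1).

The boundary map ∂_3: C_3 → C_2 sends each 3-simplex σ to the alternating sum Σ_i (−1)^i (σ with its i-th vertex removed). For instance
  ∂[1,2,4,5] = [2,4,5] − [1,4,5] + [1,2,5] − [1,2,4],
  ∂[1,2,3,4] = [2,3,4] − [1,3,4] + [1,2,4] − [1,2,3].
The resulting 10×5 matrix has rank 4, and its Smith normal form has invariant factors (1,1,1,1).

Now H_k = ker ∂_k / im ∂_{k+1}, so:

  H_0: rank C_0 − rank ∂_1 = 5 − 4 = 1, and the invariant factors of ∂_1 are all 1, so H_0 ≅ Z.
  H_1: rank ker ∂_1 − rank ∂_2 = (10 − 4) − 6 = 0, and the invariant factors of ∂_2 are all 1, so H_1 ≅ 0.
  H_2: rank ker ∂_2 − rank ∂_3 = (10 − 6) − 4 = 0, and the invariant factors of ∂_3 are all 1, so H_2 ≅ 0.
  H_3: rank ker ∂_3 − rank ∂_4 = (5 − 4) − 0 = 1, and there is no ∂_4, so H_3 ≅ Z.

(K is a triangulation of the 3-sphere S^3.)

H_0 = Z,  H_1 = 0,  H_2 = 0,  H_3 = Z.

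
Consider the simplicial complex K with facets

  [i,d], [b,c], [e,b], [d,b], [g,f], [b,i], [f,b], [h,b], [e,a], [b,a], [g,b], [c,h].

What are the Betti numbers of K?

b_0 = 1, b_1 = 4.

Take the total order a < b < c < d < e < f < g < h < i on the vertex set. Then K (dimension 1) consists of the simplices:

  0-simplices (9): a, b, c, d, e, f, g, h, i
  1-simplices (12): ab, ae, bc, bd, be, bf, bg, bh, bi, ch, di, fg

Hence C_0 ≅ Z^9, C_1 ≅ Z^12.

∂_1: C_1 → C_0 is given by ∂[p,q] = [q] − [p]. For instance
  ∂be = e − b.
The resulting 9×12 matrix has rank 8, and its Smith normal form has invariant factors (1,1,1,1,1,1,1,1).

From H_k ≅ ker(∂_k) / im(∂_{k+1}) we obtain:

  H_0: rank C_0 − rank ∂_1 = 9 − 8 = 1, and the invariant factors of ∂_1 are all 1, so H_0 = Z.
  H_1: rank ker ∂_1 − rank ∂_2 = (12 − 8) − 0 = 4, and there is no ∂_2, so H_1 = Z^4.

Hence the Betti numbers are b_0 = 1, b_1 = 4.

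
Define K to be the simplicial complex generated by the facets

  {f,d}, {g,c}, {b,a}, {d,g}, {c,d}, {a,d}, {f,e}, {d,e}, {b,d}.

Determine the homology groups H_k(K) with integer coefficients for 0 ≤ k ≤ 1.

Fix the vertex order a < b < c < d < e < f < g and write every simplex with vertices in increasing order. Then dim K = 1 and the simplices of K are:

  0-simplices (7): a, b, c, d, e, f, g
  1-simplices (9): ab, ad, bd, cd, cg, de, df, dg, ef

giving chain groups C_0 ≅ Z^7, C_1 ≅ Z^9.

∂_1: C_1 → C_0 sends each edge [p,q] (with p < q) to q − p.
As a 7×9 matrix over Z this has rank 6, with invariant factors (1,1,1,1,1,1).

Reading off H_k = ker ∂_k / im ∂_{k+1}:

  H_0: rank C_0 − rank ∂_1 = 7 − 6 = 1, and the invariant factors of ∂_1 are all 1, so H_0 ≅ Z.
  H_1: rank ker ∂_1 − rank ∂_2 = (9 − 6) − 0 = 3, and there is no ∂_2, so H_1 ≅ Z^3.

As a check, the Euler characteristic is 7 − 9 = -2, which agrees with 1 − 3 = -2.

H_0 = Z,  H_1 = Z^3.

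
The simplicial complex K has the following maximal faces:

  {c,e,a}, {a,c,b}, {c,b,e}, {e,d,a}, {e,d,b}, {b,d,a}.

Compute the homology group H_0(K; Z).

We work with the vertex ordering a < b < c < d < e. The simplices of K, each written with vertices in increasing order, are:

  0-simplices (5): a, b, c, d, e
  1-simplices (9): ab, ac, ad, ae, bc, bd, be, ce, de
  2-simplices (6): abc, abd, ace, ade, bce, bde

so the chain groups are C_0 ≅ Z^5, C_1 ≅ Z^9, C_2 ≅ Z^6.

Boundary ∂_1: C_1 → C_0 sends each edge [p,q] (with p < q) to q − p.
The 5×9 boundary matrix has rank 4 and Smith normal form diag(1,1,1,1).

∂_2: C_2 → C_1 acts by ∂[p,q,r] = [q,r] − [p,r] + [p,q]. For instance
  ∂abd = bd − ad + ab,
  ∂bce = ce − be + bc.
The 9×6 boundary matrix has rank 5 and Smith normal form diag(1,1,1,1,1).

Now H_k = ker ∂_k / im ∂_{k+1}, so:

  H_0: rank C_0 − rank ∂_1 = 5 − 4 = 1, and the invariant factors of ∂_1 are all 1, so H_0 = Z.

H_0 ≅ Z.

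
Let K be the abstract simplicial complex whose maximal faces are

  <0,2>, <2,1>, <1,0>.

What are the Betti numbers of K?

Order the vertices as 0 < 1 < 2. Listing each simplex with vertices in this order, K has dimension 1 with simplices:

  0-simplices (3): [0], [1], [2]
  1-simplices (3): [0,1], [0,2], [1,2]

Hence C_0 ≅ Z^3, C_1 ≅ Z^3.

Boundary ∂_1: C_1 → C_0 sends each edge [p,q] (with p < q) to q − p.
The 3×3 boundary matrix has rank 2 and Smith normal form diag(1,1).

Now H_k = ker ∂_k / im ∂_{k+1}, so:

  H_0: rank C_0 − rank ∂_1 = 3 − 2 = 1, and the invariant factors of ∂_1 are all 1, so H_0 ≅ Z.
  H_1: rank ker ∂_1 − rank ∂_2 = (3 − 2) − 0 = 1, and there is no ∂_2, so H_1 ≅ Z.

Hence the Betti numbers are b_0 = 1, b_1 = 1.

b_0 = 1, b_1 = 1.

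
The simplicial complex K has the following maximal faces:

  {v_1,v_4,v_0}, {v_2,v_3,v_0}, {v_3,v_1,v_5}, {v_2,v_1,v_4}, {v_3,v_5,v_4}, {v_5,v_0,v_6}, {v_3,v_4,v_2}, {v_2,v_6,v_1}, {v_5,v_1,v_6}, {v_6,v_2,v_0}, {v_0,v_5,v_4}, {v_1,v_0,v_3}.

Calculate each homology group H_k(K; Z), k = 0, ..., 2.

H_0 = Z,  H_1 = Z/2,  H_2 = 0.

Order the vertices as v_0 < v_1 < v_2 < v_3 < v_4 < v_5 < v_6. Listing each simplex with vertices in this order, K has dimension 2 with simplices:

  0-simplices (7): [v_0], [v_1], [v_2], [v_3], [v_4], [v_5], [v_6]
  1-simplices (18): (18 of them)
  2-simplices (12): (12 of them)

Hence C_0 ≅ Z^7, C_1 ≅ Z^18, C_2 ≅ Z^12.

Boundary ∂_1: C_1 → C_0 is given by ∂[p,q] = [q] − [p]. For instance
  ∂[v_0,v_3] = [v_3] − [v_0].
As a 7×18 matrix over Z this has rank 6, with invariant factors (1,1,1,1,1,1).

The boundary map ∂_2: C_2 → C_1 acts by ∂[p,q,r] = [q,r] − [p,r] + [p,q]. For instance
  ∂[v_0,v_4,v_5] = [v_4,v_5] − [v_0,v_5] + [v_0,v_4],
  ∂[v_1,v_5,v_6] = [v_5,v_6] − [v_1,v_6] + [v_1,v_5].
As a 18×12 matrix over Z this has rank 12, with invariant factors (1,1,1,1,1,1,1,1,1,1,1,2).

Computing H_k = (kernel of ∂_k) / (image of ∂_{k+1}):

  H_0: rank C_0 − rank ∂_1 = 7 − 6 = 1, and the invariant factors of ∂_1 are all 1, so H_0 = Z.
  H_1: rank ker ∂_1 − rank ∂_2 = (18 − 6) − 12 = 0, and ∂_2 has invariant factor 2 > 1, so H_1 = Z/2.
  H_2: rank ker ∂_2 − rank ∂_3 = (12 − 12) − 0 = 0, and there is no ∂_3, so H_2 = 0.

(K is a triangulation of the real projective plane RP^2.)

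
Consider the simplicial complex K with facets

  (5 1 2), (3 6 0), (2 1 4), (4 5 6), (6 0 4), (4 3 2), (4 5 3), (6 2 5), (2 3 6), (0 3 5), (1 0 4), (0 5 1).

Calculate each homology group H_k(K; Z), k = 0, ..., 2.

Order the vertices as 0 < 1 < 2 < 3 < 4 < 5 < 6. Listing each simplex with vertices in this order, K has dimension 2 with simplices:

  0-simplices (7): [0], [1], [2], [3], [4], [5], [6]
  1-simplices (18): [0,1], [0,3], [0,4], [0,5], [0,6], [1,2], [1,4], [1,5], [2,3], [2,4], [2,5], [2,6], [3,4], [3,5], [3,6], [4,5], [4,6], [5,6]
  2-simplices (12): [0,1,4], [0,1,5], [0,3,5], [0,3,6], [0,4,6], [1,2,4], [1,2,5], [2,3,4], [2,3,6], [2,5,6], [3,4,5], [4,5,6]

Hence C_0 ≅ Z^7, C_1 ≅ Z^18, C_2 ≅ Z^12.

Boundary ∂_1: C_1 → C_0 is given by ∂[p,q] = [q] − [p]. For instance
  ∂[1,2] = [2] − [1].
The resulting 7×18 matrix has rank 6, and its Smith normal form has invariant factors (1,1,1,1,1,1).

Boundary ∂_2: C_2 → C_1 sends each 2-simplex [p,q,r] to [q,r] − [p,r] + [p,q]. For instance
  ∂[1,2,4] = [2,4] − [1,4] + [1,2],
  ∂[4,5,6] = [5,6] − [4,6] + [4,5].
The resulting 18×12 matrix has rank 12, and its Smith normal form has invariant factors (1,1,1,1,1,1,1,1,1,1,1,2).

Now H_k = ker ∂_k / im ∂_{k+1}, so:

  H_0: rank C_0 − rank ∂_1 = 7 − 6 = 1, and the invariant factors of ∂_1 are all 1, so H_0 ≅ Z.
  H_1: rank ker ∂_1 − rank ∂_2 = (18 − 6) − 12 = 0, and ∂_2 has invariant factor 2 > 1, so H_1 ≅ Z/2.
  H_2: rank ker ∂_2 − rank ∂_3 = (12 − 12) − 0 = 0, and there is no ∂_3, so H_2 ≅ 0.

H_0 ≅ Z,  H_1 ≅ Z/2,  H_2 = 0.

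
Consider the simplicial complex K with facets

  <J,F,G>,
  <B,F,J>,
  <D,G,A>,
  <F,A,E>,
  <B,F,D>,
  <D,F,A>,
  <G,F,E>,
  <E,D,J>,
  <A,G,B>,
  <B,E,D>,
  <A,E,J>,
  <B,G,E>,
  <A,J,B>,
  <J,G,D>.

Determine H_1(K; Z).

Take the total order A < B < D < E < F < G < J on the vertex set. Then K (dimension 2) consists of the simplices:

  0-simplices (7): A, B, D, E, F, G, J
  1-simplices (21): AB, AD, AE, AF, AG, AJ, BD, BE, BF, BG, BJ, DE, DF, DG, DJ, EF, EG, EJ, FG, FJ, GJ
  2-simplices (14): ABG, ABJ, ADF, ADG, AEF, AEJ, BDE, BDF, BEG, BFJ, DEJ, DGJ, EFG, FGJ

Hence C_0 ≅ Z^7, C_1 ≅ Z^21, C_2 ≅ Z^14.

Boundary ∂_1: C_1 → C_0 maps an edge to its endpoints' difference, ∂[p,q] = q − p. For instance
  ∂EF = F − E.
As a 7×21 matrix over Z this has rank 6, with invariant factors (1,1,1,1,1,1).

∂_2: C_2 → C_1 acts by ∂[p,q,r] = [q,r] − [p,r] + [p,q]. For instance
  ∂DGJ = GJ − DJ + DG,
  ∂AEJ = EJ − AJ + AE.
The 21×14 boundary matrix has rank 13 and Smith normal form diag(1,1,1,1,1,1,1,1,1,1,1,1,1).

Computing H_k = (kernel of ∂_k) / (image of ∂_{k+1}):

  H_1: rank ker ∂_1 − rank ∂_2 = (21 − 6) − 13 = 2, and the invariant factors of ∂_2 are all 1, so H_1 = Z^2.

H_1 ≅ Z^2.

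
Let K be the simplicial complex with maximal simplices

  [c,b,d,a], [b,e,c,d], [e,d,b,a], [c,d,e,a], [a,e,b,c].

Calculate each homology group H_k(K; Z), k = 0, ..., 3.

H_0 = Z,  H_1 = 0,  H_2 = 0,  H_3 = Z.

Order the vertices as a < b < c < d < e. Listing each simplex with vertices in this order, K has dimension 3 with simplices:

  0-simplices (5): a, b, c, d, e
  1-simplices (10): ab, ac, ad, ae, bc, bd, be, cd, ce, de
  2-simplices (10): abc, abd, abe, acd, ace, ade, bcd, bce, bde, cde
  3-simplices (5): abcd, abce, abde, acde, bcde

Hence C_0 ≅ Z^5, C_1 ≅ Z^10, C_2 ≅ Z^10, C_3 ≅ Z^5.

∂_1: C_1 → C_0 is given by ∂[p,q] = [q] − [p]. For instance
  ∂bd = d − b.
As a 5×10 matrix over Z this has rank 4, with invariant factors (1,1,1,1).

The boundary map ∂_2: C_2 → C_1 maps a triangle to the signed sum of its edges. For instance
  ∂ade = de − ae + ad,
  ∂abe = be − ae + ab.
The resulting 10×10 matrix has rank 6, and its Smith normal form has invariant factors (1,1,1,1,1,1).

∂_3: C_3 → C_2 sends each 3-simplex σ to the alternating sum Σ_i (−1)^i (σ with its i-th vertex removed). For instance
  ∂abde = bde − ade + abe − abd,
  ∂abce = bce − ace + abe − abc.
The resulting 10×5 matrix has rank 4, and its Smith normal form has invariant factors (1,1,1,1).

Reading off H_k = ker ∂_k / im ∂_{k+1}:

  H_0: rank C_0 − rank ∂_1 = 5 − 4 = 1, and the invariant factors of ∂_1 are all 1, so H_0 = Z.
  H_1: rank ker ∂_1 − rank ∂_2 = (10 − 4) − 6 = 0, and the invariant factors of ∂_2 are all 1, so H_1 = 0.
  H_2: rank ker ∂_2 − rank ∂_3 = (10 − 6) − 4 = 0, and the invariant factors of ∂_3 are all 1, so H_2 = 0.
  H_3: rank ker ∂_3 − rank ∂_4 = (5 − 4) − 0 = 1, and there is no ∂_4, so H_3 = Z.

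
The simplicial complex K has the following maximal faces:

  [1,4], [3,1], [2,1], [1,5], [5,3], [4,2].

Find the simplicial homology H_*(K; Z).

We work with the vertex ordering 1 < 2 < 3 < 4 < 5. The simplices of K, each written with vertices in increasing order, are:

  0-simplices (5): [1], [2], [3], [4], [5]
  1-simplices (6): [1,2], [1,3], [1,4], [1,5], [2,4], [3,5]

so the chain groups are C_0 ≅ Z^5, C_1 ≅ Z^6.

∂_1: C_1 → C_0 sends each edge [p,q] (with p < q) to q − p.
The 5×6 boundary matrix has rank 4 and Smith normal form diag(1,1,1,1).

From H_k ≅ ker(∂_k) / im(∂_{k+1}) we obtain:

  H_0: rank C_0 − rank ∂_1 = 5 − 4 = 1, and the invariant factors of ∂_1 are all 1, so H_0 = Z.
  H_1: rank ker ∂_1 − rank ∂_2 = (6 − 4) − 0 = 2, and there is no ∂_2, so H_1 = Z^2.

As a check, the Euler characteristic is 5 − 6 = -1, which agrees with 1 − 2 = -1.

H_0 ≅ Z,  H_1 ≅ Z^2.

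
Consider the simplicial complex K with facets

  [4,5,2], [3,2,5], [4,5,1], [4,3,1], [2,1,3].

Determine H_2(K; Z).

We work with the vertex ordering 1 < 2 < 3 < 4 < 5. The simplices of K, each written with vertices in increasing order, are:

  0-simplices (5): [1], [2], [3], [4], [5]
  1-simplices (10): [1,2], [1,3], [1,4], [1,5], [2,3], [2,4], [2,5], [3,4], [3,5], [4,5]
  2-simplices (5): [1,2,3], [1,3,4], [1,4,5], [2,3,5], [2,4,5]

giving chain groups C_0 ≅ Z^5, C_1 ≅ Z^10, C_2 ≅ Z^5.

∂_1: C_1 → C_0 sends each edge [p,q] (with p < q) to q − p. For instance
  ∂[3,5] = [5] − [3].
The 5×10 boundary matrix has rank 4 and Smith normal form diag(1,1,1,1).

The boundary map ∂_2: C_2 → C_1 sends each 2-simplex [p,q,r] to [q,r] − [p,r] + [p,q]. For instance
  ∂[2,4,5] = [4,5] − [2,5] + [2,4],
  ∂[1,2,3] = [2,3] − [1,3] + [1,2].
The 10×5 boundary matrix has rank 5 and Smith normal form diag(1,1,1,1,1).

From H_k ≅ ker(∂_k) / im(∂_{k+1}) we obtain:

  H_2: rank ker ∂_2 − rank ∂_3 = (5 − 5) − 0 = 0, and there is no ∂_3, so H_2 = 0.

H_2 = 0.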